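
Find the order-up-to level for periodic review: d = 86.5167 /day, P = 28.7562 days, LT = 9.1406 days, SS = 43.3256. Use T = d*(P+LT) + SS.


P + LT = 37.8968
d*(P+LT) = 86.5167 * 37.8968 = 3278.7061
T = 3278.7061 + 43.3256 = 3322.0317

3322.0317 units


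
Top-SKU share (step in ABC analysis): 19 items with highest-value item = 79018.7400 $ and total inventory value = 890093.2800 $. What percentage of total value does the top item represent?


Top item = 79018.7400
Total = 890093.2800
Percentage = 79018.7400 / 890093.2800 * 100 = 8.8776

8.8776%


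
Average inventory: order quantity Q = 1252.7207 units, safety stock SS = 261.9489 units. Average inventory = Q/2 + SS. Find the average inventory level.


Q/2 = 626.3604
Avg = 626.3604 + 261.9489 = 888.3093

888.3093 units


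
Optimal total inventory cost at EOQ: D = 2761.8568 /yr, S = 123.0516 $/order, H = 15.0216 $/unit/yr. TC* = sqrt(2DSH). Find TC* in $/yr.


2*D*S*H = 10210208.5051
TC* = sqrt(10210208.5051) = 3195.3417

3195.3417 $/yr


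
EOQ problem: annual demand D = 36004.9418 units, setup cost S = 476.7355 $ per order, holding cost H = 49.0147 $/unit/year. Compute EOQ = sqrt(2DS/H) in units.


2*D*S = 2 * 36004.9418 * 476.7355 = 34329667.8630
2*D*S/H = 700395.3480
EOQ = sqrt(700395.3480) = 836.8963

836.8963 units


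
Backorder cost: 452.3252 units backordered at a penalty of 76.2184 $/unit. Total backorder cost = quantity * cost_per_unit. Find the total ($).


Total = 452.3252 * 76.2184 = 34475.5030

34475.5030 $


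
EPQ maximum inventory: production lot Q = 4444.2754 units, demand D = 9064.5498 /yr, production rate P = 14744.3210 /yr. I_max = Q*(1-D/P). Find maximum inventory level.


D/P = 0.6148
1 - D/P = 0.3852
I_max = 4444.2754 * 0.3852 = 1712.0129

1712.0129 units


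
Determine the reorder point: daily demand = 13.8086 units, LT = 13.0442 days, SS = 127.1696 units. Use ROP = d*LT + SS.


d*LT = 13.8086 * 13.0442 = 180.1221
ROP = 180.1221 + 127.1696 = 307.2917

307.2917 units


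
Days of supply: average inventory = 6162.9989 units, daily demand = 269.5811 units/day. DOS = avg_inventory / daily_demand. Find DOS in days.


DOS = 6162.9989 / 269.5811 = 22.8614

22.8614 days


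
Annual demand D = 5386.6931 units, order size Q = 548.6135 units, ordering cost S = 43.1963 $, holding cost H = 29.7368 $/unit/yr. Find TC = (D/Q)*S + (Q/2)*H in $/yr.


Ordering cost = D*S/Q = 424.1332
Holding cost = Q*H/2 = 8157.0050
TC = 424.1332 + 8157.0050 = 8581.1382

8581.1382 $/yr


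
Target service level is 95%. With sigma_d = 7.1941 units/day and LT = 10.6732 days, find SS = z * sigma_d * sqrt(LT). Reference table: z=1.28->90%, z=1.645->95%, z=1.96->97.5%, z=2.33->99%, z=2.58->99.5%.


From the table, SL = 95% corresponds to z = 1.645
sqrt(LT) = sqrt(10.6732) = 3.2670
SS = 1.645 * 7.1941 * 3.2670 = 38.6625

38.6625 units


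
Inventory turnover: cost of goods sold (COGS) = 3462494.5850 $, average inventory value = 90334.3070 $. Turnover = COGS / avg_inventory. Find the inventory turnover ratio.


Turnover = 3462494.5850 / 90334.3070 = 38.3298

38.3298


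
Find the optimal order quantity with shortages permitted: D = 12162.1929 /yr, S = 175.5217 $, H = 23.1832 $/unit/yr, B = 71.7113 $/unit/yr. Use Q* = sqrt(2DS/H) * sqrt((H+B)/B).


sqrt(2DS/H) = 429.1407
sqrt((H+B)/B) = 1.1503
Q* = 429.1407 * 1.1503 = 493.6582

493.6582 units


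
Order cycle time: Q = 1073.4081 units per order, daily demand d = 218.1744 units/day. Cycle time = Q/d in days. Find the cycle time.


Cycle = 1073.4081 / 218.1744 = 4.9200

4.9200 days


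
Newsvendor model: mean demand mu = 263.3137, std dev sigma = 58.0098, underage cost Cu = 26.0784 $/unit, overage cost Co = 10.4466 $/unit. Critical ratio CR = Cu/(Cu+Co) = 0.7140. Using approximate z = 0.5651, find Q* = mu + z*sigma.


CR = Cu/(Cu+Co) = 26.0784/(26.0784+10.4466) = 0.7140
z = 0.5651
Q* = 263.3137 + 0.5651 * 58.0098 = 296.0950

296.0950 units


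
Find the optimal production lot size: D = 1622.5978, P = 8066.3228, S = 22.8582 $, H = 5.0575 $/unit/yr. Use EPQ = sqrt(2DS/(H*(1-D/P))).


1 - D/P = 1 - 0.2012 = 0.7988
H*(1-D/P) = 4.0401
2DS = 74179.3301
EPQ = sqrt(18360.5470) = 135.5011

135.5011 units


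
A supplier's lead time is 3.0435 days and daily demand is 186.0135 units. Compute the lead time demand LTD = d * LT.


LTD = 186.0135 * 3.0435 = 566.1321

566.1321 units


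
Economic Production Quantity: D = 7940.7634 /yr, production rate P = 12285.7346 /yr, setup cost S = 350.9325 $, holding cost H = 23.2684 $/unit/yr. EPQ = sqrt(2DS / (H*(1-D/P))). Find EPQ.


1 - D/P = 1 - 0.6463 = 0.3537
H*(1-D/P) = 8.2291
2DS = 5573343.9037
EPQ = sqrt(677272.6659) = 822.9658

822.9658 units


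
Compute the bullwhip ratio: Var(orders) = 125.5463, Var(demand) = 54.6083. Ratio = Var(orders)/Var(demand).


BW = 125.5463 / 54.6083 = 2.2990

2.2990


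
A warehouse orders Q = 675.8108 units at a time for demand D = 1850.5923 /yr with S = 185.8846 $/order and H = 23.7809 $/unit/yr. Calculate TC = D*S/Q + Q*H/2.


Ordering cost = D*S/Q = 509.0132
Holding cost = Q*H/2 = 8035.6945
TC = 509.0132 + 8035.6945 = 8544.7077

8544.7077 $/yr


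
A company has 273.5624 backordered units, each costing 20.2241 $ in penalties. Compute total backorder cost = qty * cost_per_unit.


Total = 273.5624 * 20.2241 = 5532.5533

5532.5533 $


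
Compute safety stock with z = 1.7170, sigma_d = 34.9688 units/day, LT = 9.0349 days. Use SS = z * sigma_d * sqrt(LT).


sqrt(LT) = sqrt(9.0349) = 3.0058
SS = 1.7170 * 34.9688 * 3.0058 = 180.4732

180.4732 units


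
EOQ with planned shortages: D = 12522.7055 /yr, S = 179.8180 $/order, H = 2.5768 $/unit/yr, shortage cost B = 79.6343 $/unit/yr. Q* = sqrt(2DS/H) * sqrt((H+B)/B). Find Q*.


sqrt(2DS/H) = 1322.0269
sqrt((H+B)/B) = 1.0161
Q* = 1322.0269 * 1.0161 = 1343.2457

1343.2457 units


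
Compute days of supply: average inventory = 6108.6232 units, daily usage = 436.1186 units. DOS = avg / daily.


DOS = 6108.6232 / 436.1186 = 14.0068

14.0068 days


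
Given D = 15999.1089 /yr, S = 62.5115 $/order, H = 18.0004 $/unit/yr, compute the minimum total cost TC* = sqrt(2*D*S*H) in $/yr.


2*D*S*H = 36005418.7587
TC* = sqrt(36005418.7587) = 6000.4515

6000.4515 $/yr


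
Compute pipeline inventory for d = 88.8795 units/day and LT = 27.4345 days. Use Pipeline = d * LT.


Pipeline = 88.8795 * 27.4345 = 2438.3646

2438.3646 units


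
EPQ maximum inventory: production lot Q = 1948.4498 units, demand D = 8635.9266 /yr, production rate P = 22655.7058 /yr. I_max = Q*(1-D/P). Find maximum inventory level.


D/P = 0.3812
1 - D/P = 0.6188
I_max = 1948.4498 * 0.6188 = 1205.7376

1205.7376 units


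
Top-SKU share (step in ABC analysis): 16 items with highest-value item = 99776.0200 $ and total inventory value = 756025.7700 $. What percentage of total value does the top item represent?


Top item = 99776.0200
Total = 756025.7700
Percentage = 99776.0200 / 756025.7700 * 100 = 13.1974

13.1974%


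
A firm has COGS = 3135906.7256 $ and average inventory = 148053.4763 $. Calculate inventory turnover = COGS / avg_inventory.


Turnover = 3135906.7256 / 148053.4763 = 21.1809

21.1809


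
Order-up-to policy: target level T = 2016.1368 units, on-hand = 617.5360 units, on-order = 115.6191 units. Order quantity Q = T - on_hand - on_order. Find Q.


Inventory position = OH + OO = 617.5360 + 115.6191 = 733.1551
Q = 2016.1368 - 733.1551 = 1282.9817

1282.9817 units


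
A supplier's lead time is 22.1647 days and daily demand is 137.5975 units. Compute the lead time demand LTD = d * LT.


LTD = 137.5975 * 22.1647 = 3049.8073

3049.8073 units


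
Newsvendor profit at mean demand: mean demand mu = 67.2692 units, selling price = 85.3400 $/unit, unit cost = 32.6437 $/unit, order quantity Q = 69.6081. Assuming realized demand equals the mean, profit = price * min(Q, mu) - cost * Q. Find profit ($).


Sales at mu = min(69.6081, 67.2692) = 67.2692
Revenue = 85.3400 * 67.2692 = 5740.7535
Total cost = 32.6437 * 69.6081 = 2272.2659
Profit = 5740.7535 - 2272.2659 = 3468.4876

3468.4876 $


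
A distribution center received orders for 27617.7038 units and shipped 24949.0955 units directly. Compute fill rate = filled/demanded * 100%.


FR = 24949.0955 / 27617.7038 * 100 = 90.3373

90.3373%


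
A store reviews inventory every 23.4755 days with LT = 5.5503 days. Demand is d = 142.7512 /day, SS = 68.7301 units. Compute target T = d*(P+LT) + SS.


P + LT = 29.0258
d*(P+LT) = 142.7512 * 29.0258 = 4143.4678
T = 4143.4678 + 68.7301 = 4212.1979

4212.1979 units


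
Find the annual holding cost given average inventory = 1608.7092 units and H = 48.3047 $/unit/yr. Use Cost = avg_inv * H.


Cost = 1608.7092 * 48.3047 = 77708.2153

77708.2153 $/yr


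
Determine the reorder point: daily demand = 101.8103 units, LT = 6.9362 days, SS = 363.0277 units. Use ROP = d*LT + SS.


d*LT = 101.8103 * 6.9362 = 706.1766
ROP = 706.1766 + 363.0277 = 1069.2043

1069.2043 units


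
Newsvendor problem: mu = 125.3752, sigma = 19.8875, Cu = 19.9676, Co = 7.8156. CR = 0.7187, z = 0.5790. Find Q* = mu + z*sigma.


CR = Cu/(Cu+Co) = 19.9676/(19.9676+7.8156) = 0.7187
z = 0.5790
Q* = 125.3752 + 0.5790 * 19.8875 = 136.8901

136.8901 units


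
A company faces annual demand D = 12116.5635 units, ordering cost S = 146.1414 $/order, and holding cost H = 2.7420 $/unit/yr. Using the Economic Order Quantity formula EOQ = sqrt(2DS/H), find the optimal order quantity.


2*D*S = 2 * 12116.5635 * 146.1414 = 3541463.1062
2*D*S/H = 1291562.0373
EOQ = sqrt(1291562.0373) = 1136.4691

1136.4691 units


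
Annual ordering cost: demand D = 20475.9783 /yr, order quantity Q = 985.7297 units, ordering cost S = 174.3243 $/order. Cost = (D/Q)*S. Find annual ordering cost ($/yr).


Number of orders = D/Q = 20.7724
Cost = 20.7724 * 174.3243 = 3621.1353

3621.1353 $/yr


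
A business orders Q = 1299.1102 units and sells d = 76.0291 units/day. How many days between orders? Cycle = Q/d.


Cycle = 1299.1102 / 76.0291 = 17.0870

17.0870 days


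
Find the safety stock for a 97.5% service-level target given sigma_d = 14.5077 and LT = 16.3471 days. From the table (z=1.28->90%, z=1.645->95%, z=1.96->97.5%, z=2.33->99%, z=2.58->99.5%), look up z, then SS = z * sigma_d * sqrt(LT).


From the table, SL = 97.5% corresponds to z = 1.96
sqrt(LT) = sqrt(16.3471) = 4.0432
SS = 1.96 * 14.5077 * 4.0432 = 114.9675

114.9675 units


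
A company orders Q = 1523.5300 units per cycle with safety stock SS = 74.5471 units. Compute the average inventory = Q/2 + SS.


Q/2 = 761.7650
Avg = 761.7650 + 74.5471 = 836.3121

836.3121 units


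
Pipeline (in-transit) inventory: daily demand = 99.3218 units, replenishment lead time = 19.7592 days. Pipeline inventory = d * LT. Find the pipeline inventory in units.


Pipeline = 99.3218 * 19.7592 = 1962.5193

1962.5193 units


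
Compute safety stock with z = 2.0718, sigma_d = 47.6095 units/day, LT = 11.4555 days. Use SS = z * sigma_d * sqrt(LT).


sqrt(LT) = sqrt(11.4555) = 3.3846
SS = 2.0718 * 47.6095 * 3.3846 = 333.8478

333.8478 units


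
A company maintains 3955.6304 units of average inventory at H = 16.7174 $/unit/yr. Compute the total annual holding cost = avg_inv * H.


Cost = 3955.6304 * 16.7174 = 66127.8556

66127.8556 $/yr


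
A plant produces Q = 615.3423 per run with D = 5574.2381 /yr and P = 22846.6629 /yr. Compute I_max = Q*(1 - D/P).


D/P = 0.2440
1 - D/P = 0.7560
I_max = 615.3423 * 0.7560 = 465.2081

465.2081 units


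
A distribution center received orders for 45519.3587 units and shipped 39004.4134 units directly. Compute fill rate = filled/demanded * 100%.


FR = 39004.4134 / 45519.3587 * 100 = 85.6875

85.6875%


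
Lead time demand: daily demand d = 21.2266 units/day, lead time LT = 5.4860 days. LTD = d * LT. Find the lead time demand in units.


LTD = 21.2266 * 5.4860 = 116.4491

116.4491 units


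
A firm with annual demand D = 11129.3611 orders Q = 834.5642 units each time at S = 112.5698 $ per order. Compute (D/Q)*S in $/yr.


Number of orders = D/Q = 13.3355
Cost = 13.3355 * 112.5698 = 1501.1786

1501.1786 $/yr


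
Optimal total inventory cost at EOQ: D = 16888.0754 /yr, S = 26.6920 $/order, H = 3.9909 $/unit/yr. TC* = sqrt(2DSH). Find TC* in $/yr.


2*D*S*H = 3598007.9362
TC* = sqrt(3598007.9362) = 1896.8416

1896.8416 $/yr


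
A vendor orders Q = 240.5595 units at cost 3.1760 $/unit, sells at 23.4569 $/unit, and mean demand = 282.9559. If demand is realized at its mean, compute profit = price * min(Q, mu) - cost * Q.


Sales at mu = min(240.5595, 282.9559) = 240.5595
Revenue = 23.4569 * 240.5595 = 5642.7801
Total cost = 3.1760 * 240.5595 = 764.0170
Profit = 5642.7801 - 764.0170 = 4878.7632

4878.7632 $


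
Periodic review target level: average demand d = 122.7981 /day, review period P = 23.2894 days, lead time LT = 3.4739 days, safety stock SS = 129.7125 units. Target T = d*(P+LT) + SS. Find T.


P + LT = 26.7633
d*(P+LT) = 122.7981 * 26.7633 = 3286.4824
T = 3286.4824 + 129.7125 = 3416.1949

3416.1949 units


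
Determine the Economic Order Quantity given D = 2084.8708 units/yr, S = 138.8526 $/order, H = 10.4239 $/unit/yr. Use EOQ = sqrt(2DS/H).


2*D*S = 2 * 2084.8708 * 138.8526 = 578979.4625
2*D*S/H = 55543.4590
EOQ = sqrt(55543.4590) = 235.6766

235.6766 units


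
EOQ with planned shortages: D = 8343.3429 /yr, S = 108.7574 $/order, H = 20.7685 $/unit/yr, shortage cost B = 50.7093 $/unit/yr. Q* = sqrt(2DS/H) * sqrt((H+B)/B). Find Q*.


sqrt(2DS/H) = 295.6051
sqrt((H+B)/B) = 1.1872
Q* = 295.6051 * 1.1872 = 350.9568

350.9568 units


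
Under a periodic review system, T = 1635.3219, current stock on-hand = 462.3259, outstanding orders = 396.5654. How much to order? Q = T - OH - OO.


Inventory position = OH + OO = 462.3259 + 396.5654 = 858.8913
Q = 1635.3219 - 858.8913 = 776.4306

776.4306 units


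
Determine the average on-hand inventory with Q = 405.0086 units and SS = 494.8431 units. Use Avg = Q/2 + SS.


Q/2 = 202.5043
Avg = 202.5043 + 494.8431 = 697.3474

697.3474 units


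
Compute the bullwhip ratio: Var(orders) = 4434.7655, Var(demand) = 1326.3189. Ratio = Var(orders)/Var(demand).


BW = 4434.7655 / 1326.3189 = 3.3437

3.3437


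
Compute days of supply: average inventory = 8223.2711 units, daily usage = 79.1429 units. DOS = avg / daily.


DOS = 8223.2711 / 79.1429 = 103.9041

103.9041 days


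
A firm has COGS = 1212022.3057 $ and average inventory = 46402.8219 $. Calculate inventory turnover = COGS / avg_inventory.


Turnover = 1212022.3057 / 46402.8219 = 26.1196

26.1196


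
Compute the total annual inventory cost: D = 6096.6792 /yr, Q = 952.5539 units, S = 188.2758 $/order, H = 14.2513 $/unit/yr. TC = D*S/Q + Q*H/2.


Ordering cost = D*S/Q = 1205.0312
Holding cost = Q*H/2 = 6787.5657
TC = 1205.0312 + 6787.5657 = 7992.5969

7992.5969 $/yr


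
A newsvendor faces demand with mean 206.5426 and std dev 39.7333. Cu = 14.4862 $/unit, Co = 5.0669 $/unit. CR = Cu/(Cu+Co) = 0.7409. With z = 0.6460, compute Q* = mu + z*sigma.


CR = Cu/(Cu+Co) = 14.4862/(14.4862+5.0669) = 0.7409
z = 0.6460
Q* = 206.5426 + 0.6460 * 39.7333 = 232.2103

232.2103 units


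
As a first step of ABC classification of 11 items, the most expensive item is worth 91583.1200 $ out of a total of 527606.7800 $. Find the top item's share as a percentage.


Top item = 91583.1200
Total = 527606.7800
Percentage = 91583.1200 / 527606.7800 * 100 = 17.3582

17.3582%


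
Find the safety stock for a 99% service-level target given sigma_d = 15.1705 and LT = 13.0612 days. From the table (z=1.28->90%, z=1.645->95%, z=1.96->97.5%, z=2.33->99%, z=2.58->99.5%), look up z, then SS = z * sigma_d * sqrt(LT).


From the table, SL = 99% corresponds to z = 2.33
sqrt(LT) = sqrt(13.0612) = 3.6140
SS = 2.33 * 15.1705 * 3.6140 = 127.7460

127.7460 units


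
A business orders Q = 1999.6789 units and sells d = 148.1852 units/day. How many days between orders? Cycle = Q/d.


Cycle = 1999.6789 / 148.1852 = 13.4945

13.4945 days


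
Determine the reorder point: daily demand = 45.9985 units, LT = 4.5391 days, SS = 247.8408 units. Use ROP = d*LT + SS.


d*LT = 45.9985 * 4.5391 = 208.7918
ROP = 208.7918 + 247.8408 = 456.6326

456.6326 units


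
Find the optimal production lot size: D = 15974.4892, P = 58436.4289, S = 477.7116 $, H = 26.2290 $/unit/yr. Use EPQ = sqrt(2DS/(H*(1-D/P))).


1 - D/P = 1 - 0.2734 = 0.7266
H*(1-D/P) = 19.0589
2DS = 15262397.5898
EPQ = sqrt(800801.4825) = 894.8751

894.8751 units


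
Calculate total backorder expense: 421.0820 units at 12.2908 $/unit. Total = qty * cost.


Total = 421.0820 * 12.2908 = 5175.4346

5175.4346 $


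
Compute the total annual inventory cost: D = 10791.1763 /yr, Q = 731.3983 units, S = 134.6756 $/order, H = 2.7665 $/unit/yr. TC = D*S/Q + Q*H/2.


Ordering cost = D*S/Q = 1987.0270
Holding cost = Q*H/2 = 1011.7067
TC = 1987.0270 + 1011.7067 = 2998.7337

2998.7337 $/yr


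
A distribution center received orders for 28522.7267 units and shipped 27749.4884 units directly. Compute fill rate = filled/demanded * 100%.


FR = 27749.4884 / 28522.7267 * 100 = 97.2890

97.2890%


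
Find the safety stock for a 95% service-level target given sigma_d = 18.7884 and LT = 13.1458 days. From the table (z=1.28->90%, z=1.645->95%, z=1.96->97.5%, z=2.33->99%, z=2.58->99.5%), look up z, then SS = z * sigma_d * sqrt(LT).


From the table, SL = 95% corresponds to z = 1.645
sqrt(LT) = sqrt(13.1458) = 3.6257
SS = 1.645 * 18.7884 * 3.6257 = 112.0596

112.0596 units


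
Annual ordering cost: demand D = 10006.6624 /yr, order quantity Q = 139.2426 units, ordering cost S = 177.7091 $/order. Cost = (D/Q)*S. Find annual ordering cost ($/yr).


Number of orders = D/Q = 71.8649
Cost = 71.8649 * 177.7091 = 12771.0555

12771.0555 $/yr


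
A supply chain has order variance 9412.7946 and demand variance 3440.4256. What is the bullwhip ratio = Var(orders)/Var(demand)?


BW = 9412.7946 / 3440.4256 = 2.7359

2.7359


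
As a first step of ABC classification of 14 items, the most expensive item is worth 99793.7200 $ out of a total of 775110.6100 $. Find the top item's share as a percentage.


Top item = 99793.7200
Total = 775110.6100
Percentage = 99793.7200 / 775110.6100 * 100 = 12.8748

12.8748%


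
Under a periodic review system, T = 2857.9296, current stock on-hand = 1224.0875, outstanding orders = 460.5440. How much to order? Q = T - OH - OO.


Inventory position = OH + OO = 1224.0875 + 460.5440 = 1684.6315
Q = 2857.9296 - 1684.6315 = 1173.2981

1173.2981 units


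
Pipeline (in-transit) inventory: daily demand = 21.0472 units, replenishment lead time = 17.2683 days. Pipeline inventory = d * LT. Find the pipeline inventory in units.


Pipeline = 21.0472 * 17.2683 = 363.4494

363.4494 units


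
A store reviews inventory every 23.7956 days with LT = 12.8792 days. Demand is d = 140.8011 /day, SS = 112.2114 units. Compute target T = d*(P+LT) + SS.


P + LT = 36.6748
d*(P+LT) = 140.8011 * 36.6748 = 5163.8522
T = 5163.8522 + 112.2114 = 5276.0636

5276.0636 units


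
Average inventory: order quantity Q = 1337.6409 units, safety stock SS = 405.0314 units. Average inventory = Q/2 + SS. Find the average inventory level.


Q/2 = 668.8205
Avg = 668.8205 + 405.0314 = 1073.8519

1073.8519 units


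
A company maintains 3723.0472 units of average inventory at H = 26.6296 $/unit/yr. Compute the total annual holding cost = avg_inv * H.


Cost = 3723.0472 * 26.6296 = 99143.2577

99143.2577 $/yr


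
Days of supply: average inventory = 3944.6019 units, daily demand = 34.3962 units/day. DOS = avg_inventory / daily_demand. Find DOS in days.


DOS = 3944.6019 / 34.3962 = 114.6813

114.6813 days


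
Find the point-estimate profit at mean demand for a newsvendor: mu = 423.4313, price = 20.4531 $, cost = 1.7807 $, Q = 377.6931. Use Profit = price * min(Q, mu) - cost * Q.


Sales at mu = min(377.6931, 423.4313) = 377.6931
Revenue = 20.4531 * 377.6931 = 7724.9947
Total cost = 1.7807 * 377.6931 = 672.5581
Profit = 7724.9947 - 672.5581 = 7052.4366

7052.4366 $


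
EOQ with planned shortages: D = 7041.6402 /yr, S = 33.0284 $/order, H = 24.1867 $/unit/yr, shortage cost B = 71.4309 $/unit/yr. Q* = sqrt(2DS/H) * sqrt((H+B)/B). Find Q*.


sqrt(2DS/H) = 138.6779
sqrt((H+B)/B) = 1.1570
Q* = 138.6779 * 1.1570 = 160.4476

160.4476 units


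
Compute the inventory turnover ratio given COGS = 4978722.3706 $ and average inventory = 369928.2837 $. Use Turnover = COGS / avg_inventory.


Turnover = 4978722.3706 / 369928.2837 = 13.4586

13.4586


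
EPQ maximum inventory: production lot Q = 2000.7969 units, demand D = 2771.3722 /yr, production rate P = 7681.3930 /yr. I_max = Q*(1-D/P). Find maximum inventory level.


D/P = 0.3608
1 - D/P = 0.6392
I_max = 2000.7969 * 0.6392 = 1278.9288

1278.9288 units


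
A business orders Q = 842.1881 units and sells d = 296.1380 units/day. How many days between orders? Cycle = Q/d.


Cycle = 842.1881 / 296.1380 = 2.8439

2.8439 days


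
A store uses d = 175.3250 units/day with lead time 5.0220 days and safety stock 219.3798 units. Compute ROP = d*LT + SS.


d*LT = 175.3250 * 5.0220 = 880.4821
ROP = 880.4821 + 219.3798 = 1099.8619

1099.8619 units


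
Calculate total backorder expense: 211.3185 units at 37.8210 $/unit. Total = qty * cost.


Total = 211.3185 * 37.8210 = 7992.2770

7992.2770 $


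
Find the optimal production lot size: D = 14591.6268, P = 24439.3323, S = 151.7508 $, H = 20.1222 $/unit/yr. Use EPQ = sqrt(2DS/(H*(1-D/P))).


1 - D/P = 1 - 0.5971 = 0.4029
H*(1-D/P) = 8.1081
2DS = 4428582.0804
EPQ = sqrt(546189.7193) = 739.0465

739.0465 units


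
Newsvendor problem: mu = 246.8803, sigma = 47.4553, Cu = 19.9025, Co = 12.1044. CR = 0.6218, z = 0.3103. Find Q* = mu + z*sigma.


CR = Cu/(Cu+Co) = 19.9025/(19.9025+12.1044) = 0.6218
z = 0.3103
Q* = 246.8803 + 0.3103 * 47.4553 = 261.6057

261.6057 units


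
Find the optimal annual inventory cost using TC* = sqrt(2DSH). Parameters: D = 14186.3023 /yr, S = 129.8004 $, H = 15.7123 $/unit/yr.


2*D*S*H = 57864872.3279
TC* = sqrt(57864872.3279) = 7606.8964

7606.8964 $/yr


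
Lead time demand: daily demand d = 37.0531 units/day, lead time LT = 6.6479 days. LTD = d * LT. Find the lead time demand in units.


LTD = 37.0531 * 6.6479 = 246.3253

246.3253 units


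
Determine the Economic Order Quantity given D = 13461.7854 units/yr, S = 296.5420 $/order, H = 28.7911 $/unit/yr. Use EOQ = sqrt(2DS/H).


2*D*S = 2 * 13461.7854 * 296.5420 = 7983969.5322
2*D*S/H = 277306.8598
EOQ = sqrt(277306.8598) = 526.5993

526.5993 units


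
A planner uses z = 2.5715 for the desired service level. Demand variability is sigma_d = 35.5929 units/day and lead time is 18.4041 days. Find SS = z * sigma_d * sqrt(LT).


sqrt(LT) = sqrt(18.4041) = 4.2900
SS = 2.5715 * 35.5929 * 4.2900 = 392.6514

392.6514 units


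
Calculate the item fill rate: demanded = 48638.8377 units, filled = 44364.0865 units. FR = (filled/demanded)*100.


FR = 44364.0865 / 48638.8377 * 100 = 91.2112

91.2112%


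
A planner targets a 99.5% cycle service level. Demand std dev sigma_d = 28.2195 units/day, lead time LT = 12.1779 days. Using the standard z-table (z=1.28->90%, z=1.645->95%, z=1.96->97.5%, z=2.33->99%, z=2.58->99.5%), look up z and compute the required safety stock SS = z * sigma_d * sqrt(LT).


From the table, SL = 99.5% corresponds to z = 2.58
sqrt(LT) = sqrt(12.1779) = 3.4897
SS = 2.58 * 28.2195 * 3.4897 = 254.0711

254.0711 units


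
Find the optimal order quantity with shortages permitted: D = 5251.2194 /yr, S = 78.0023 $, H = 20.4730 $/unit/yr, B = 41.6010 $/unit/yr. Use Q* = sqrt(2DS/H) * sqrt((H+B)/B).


sqrt(2DS/H) = 200.0359
sqrt((H+B)/B) = 1.2215
Q* = 200.0359 * 1.2215 = 244.3493

244.3493 units


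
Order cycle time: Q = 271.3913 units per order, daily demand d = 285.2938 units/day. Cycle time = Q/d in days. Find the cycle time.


Cycle = 271.3913 / 285.2938 = 0.9513

0.9513 days


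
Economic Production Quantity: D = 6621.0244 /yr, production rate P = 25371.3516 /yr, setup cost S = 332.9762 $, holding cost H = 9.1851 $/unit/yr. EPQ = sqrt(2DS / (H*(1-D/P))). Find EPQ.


1 - D/P = 1 - 0.2610 = 0.7390
H*(1-D/P) = 6.7881
2DS = 4409287.0896
EPQ = sqrt(649559.9519) = 805.9528

805.9528 units


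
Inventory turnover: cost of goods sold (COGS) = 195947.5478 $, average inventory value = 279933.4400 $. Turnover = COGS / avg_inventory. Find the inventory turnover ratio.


Turnover = 195947.5478 / 279933.4400 = 0.7000

0.7000


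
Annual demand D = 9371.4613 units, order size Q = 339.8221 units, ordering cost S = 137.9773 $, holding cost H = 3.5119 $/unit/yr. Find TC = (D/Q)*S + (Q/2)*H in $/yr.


Ordering cost = D*S/Q = 3805.0760
Holding cost = Q*H/2 = 596.7106
TC = 3805.0760 + 596.7106 = 4401.7866

4401.7866 $/yr


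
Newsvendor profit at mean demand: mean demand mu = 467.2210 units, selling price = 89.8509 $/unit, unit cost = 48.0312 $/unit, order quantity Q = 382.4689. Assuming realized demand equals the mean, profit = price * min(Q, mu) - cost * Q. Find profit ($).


Sales at mu = min(382.4689, 467.2210) = 382.4689
Revenue = 89.8509 * 382.4689 = 34365.1749
Total cost = 48.0312 * 382.4689 = 18370.4402
Profit = 34365.1749 - 18370.4402 = 15994.7347

15994.7347 $


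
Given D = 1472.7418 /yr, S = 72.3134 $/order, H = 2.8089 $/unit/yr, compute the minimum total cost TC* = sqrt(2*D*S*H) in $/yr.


2*D*S*H = 598289.8961
TC* = sqrt(598289.8961) = 773.4920

773.4920 $/yr


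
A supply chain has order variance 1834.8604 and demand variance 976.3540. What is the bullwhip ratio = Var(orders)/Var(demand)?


BW = 1834.8604 / 976.3540 = 1.8793

1.8793


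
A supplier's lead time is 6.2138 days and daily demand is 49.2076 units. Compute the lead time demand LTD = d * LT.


LTD = 49.2076 * 6.2138 = 305.7662

305.7662 units


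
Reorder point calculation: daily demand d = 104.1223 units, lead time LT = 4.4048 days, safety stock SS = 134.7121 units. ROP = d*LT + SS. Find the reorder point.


d*LT = 104.1223 * 4.4048 = 458.6379
ROP = 458.6379 + 134.7121 = 593.3500

593.3500 units


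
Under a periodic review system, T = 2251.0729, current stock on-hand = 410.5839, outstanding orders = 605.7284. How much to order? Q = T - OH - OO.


Inventory position = OH + OO = 410.5839 + 605.7284 = 1016.3123
Q = 2251.0729 - 1016.3123 = 1234.7606

1234.7606 units


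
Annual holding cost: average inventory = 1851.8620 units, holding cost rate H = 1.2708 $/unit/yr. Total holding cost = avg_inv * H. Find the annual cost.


Cost = 1851.8620 * 1.2708 = 2353.3462

2353.3462 $/yr


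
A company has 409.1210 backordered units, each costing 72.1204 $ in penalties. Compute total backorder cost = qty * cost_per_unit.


Total = 409.1210 * 72.1204 = 29505.9702

29505.9702 $


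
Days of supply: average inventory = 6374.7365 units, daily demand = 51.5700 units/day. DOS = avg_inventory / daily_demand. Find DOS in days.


DOS = 6374.7365 / 51.5700 = 123.6133

123.6133 days


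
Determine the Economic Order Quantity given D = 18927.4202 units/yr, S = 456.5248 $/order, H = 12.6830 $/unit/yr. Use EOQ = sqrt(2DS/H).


2*D*S = 2 * 18927.4202 * 456.5248 = 17281673.4426
2*D*S/H = 1362585.6219
EOQ = sqrt(1362585.6219) = 1167.2984

1167.2984 units


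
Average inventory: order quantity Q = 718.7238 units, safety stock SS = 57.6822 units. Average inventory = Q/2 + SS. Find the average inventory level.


Q/2 = 359.3619
Avg = 359.3619 + 57.6822 = 417.0441

417.0441 units


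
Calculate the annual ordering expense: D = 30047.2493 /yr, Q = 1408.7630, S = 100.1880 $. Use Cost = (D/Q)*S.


Number of orders = D/Q = 21.3288
Cost = 21.3288 * 100.1880 = 2136.8916

2136.8916 $/yr


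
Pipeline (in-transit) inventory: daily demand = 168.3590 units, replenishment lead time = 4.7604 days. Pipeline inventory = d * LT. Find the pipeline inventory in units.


Pipeline = 168.3590 * 4.7604 = 801.4562

801.4562 units


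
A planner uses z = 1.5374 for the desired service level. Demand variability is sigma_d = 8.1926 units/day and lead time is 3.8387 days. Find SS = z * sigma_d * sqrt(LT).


sqrt(LT) = sqrt(3.8387) = 1.9593
SS = 1.5374 * 8.1926 * 1.9593 = 24.6775

24.6775 units


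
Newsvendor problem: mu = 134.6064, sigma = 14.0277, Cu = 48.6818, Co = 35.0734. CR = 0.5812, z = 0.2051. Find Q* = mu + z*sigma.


CR = Cu/(Cu+Co) = 48.6818/(48.6818+35.0734) = 0.5812
z = 0.2051
Q* = 134.6064 + 0.2051 * 14.0277 = 137.4835

137.4835 units


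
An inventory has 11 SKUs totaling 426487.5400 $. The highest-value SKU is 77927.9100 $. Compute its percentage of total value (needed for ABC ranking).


Top item = 77927.9100
Total = 426487.5400
Percentage = 77927.9100 / 426487.5400 * 100 = 18.2720

18.2720%


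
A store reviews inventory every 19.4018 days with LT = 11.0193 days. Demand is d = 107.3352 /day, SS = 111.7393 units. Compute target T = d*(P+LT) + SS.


P + LT = 30.4211
d*(P+LT) = 107.3352 * 30.4211 = 3265.2549
T = 3265.2549 + 111.7393 = 3376.9942

3376.9942 units


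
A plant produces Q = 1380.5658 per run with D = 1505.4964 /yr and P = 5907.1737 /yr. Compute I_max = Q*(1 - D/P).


D/P = 0.2549
1 - D/P = 0.7451
I_max = 1380.5658 * 0.7451 = 1028.7162

1028.7162 units


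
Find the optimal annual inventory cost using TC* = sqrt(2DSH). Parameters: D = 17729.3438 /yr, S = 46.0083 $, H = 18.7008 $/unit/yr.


2*D*S*H = 30508371.7316
TC* = sqrt(30508371.7316) = 5523.4384

5523.4384 $/yr


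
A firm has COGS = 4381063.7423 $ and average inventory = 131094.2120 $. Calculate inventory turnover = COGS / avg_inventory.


Turnover = 4381063.7423 / 131094.2120 = 33.4192

33.4192


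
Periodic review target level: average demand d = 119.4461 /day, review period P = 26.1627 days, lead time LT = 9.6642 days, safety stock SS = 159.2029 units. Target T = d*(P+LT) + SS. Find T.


P + LT = 35.8269
d*(P+LT) = 119.4461 * 35.8269 = 4279.3835
T = 4279.3835 + 159.2029 = 4438.5864

4438.5864 units


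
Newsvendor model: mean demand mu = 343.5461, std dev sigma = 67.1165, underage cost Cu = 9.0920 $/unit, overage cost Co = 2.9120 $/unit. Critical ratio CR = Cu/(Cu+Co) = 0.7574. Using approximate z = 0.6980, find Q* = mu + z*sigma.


CR = Cu/(Cu+Co) = 9.0920/(9.0920+2.9120) = 0.7574
z = 0.6980
Q* = 343.5461 + 0.6980 * 67.1165 = 390.3934

390.3934 units


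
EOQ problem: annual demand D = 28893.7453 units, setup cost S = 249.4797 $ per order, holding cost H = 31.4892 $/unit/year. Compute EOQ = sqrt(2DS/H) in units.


2*D*S = 2 * 28893.7453 * 249.4797 = 14416805.8186
2*D*S/H = 457833.3466
EOQ = sqrt(457833.3466) = 676.6338

676.6338 units


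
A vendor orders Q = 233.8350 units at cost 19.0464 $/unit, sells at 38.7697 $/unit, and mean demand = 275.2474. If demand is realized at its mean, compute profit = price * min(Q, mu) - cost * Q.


Sales at mu = min(233.8350, 275.2474) = 233.8350
Revenue = 38.7697 * 233.8350 = 9065.7128
Total cost = 19.0464 * 233.8350 = 4453.7149
Profit = 9065.7128 - 4453.7149 = 4611.9979

4611.9979 $


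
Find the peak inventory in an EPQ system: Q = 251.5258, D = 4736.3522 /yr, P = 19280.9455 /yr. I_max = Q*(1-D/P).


D/P = 0.2456
1 - D/P = 0.7544
I_max = 251.5258 * 0.7544 = 189.7386

189.7386 units


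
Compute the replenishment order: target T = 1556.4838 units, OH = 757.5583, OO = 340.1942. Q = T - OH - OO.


Inventory position = OH + OO = 757.5583 + 340.1942 = 1097.7525
Q = 1556.4838 - 1097.7525 = 458.7313

458.7313 units


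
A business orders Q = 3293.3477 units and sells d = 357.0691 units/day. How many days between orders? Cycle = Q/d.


Cycle = 3293.3477 / 357.0691 = 9.2233

9.2233 days


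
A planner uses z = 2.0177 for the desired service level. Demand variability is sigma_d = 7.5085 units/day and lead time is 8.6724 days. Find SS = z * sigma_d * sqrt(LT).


sqrt(LT) = sqrt(8.6724) = 2.9449
SS = 2.0177 * 7.5085 * 2.9449 = 44.6148

44.6148 units


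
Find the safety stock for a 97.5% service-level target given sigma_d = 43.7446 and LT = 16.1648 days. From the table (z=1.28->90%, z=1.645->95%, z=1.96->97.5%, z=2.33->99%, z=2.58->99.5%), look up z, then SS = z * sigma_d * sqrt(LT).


From the table, SL = 97.5% corresponds to z = 1.96
sqrt(LT) = sqrt(16.1648) = 4.0205
SS = 1.96 * 43.7446 * 4.0205 = 344.7194

344.7194 units


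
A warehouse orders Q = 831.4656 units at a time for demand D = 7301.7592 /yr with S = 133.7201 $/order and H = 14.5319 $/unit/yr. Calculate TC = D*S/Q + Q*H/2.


Ordering cost = D*S/Q = 1174.3023
Holding cost = Q*H/2 = 6041.3875
TC = 1174.3023 + 6041.3875 = 7215.6898

7215.6898 $/yr


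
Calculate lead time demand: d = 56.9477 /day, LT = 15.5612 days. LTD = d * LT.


LTD = 56.9477 * 15.5612 = 886.1745

886.1745 units


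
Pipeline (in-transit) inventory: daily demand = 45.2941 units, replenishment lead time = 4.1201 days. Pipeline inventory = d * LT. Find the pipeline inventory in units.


Pipeline = 45.2941 * 4.1201 = 186.6162

186.6162 units


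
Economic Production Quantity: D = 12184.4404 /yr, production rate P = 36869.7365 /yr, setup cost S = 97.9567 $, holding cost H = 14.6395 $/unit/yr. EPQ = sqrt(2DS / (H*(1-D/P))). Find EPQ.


1 - D/P = 1 - 0.3305 = 0.6695
H*(1-D/P) = 9.8015
2DS = 2387095.1459
EPQ = sqrt(243542.7348) = 493.5005

493.5005 units


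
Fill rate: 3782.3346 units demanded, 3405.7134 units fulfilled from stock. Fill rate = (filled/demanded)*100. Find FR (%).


FR = 3405.7134 / 3782.3346 * 100 = 90.0426

90.0426%


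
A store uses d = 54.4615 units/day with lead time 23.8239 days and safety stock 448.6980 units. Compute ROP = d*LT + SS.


d*LT = 54.4615 * 23.8239 = 1297.4853
ROP = 1297.4853 + 448.6980 = 1746.1833

1746.1833 units


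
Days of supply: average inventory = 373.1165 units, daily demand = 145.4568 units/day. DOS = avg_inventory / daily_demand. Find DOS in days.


DOS = 373.1165 / 145.4568 = 2.5651

2.5651 days


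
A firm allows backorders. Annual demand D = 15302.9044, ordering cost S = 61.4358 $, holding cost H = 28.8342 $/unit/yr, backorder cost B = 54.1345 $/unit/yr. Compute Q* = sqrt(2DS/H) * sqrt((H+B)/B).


sqrt(2DS/H) = 255.3634
sqrt((H+B)/B) = 1.2380
Q* = 255.3634 * 1.2380 = 316.1395

316.1395 units


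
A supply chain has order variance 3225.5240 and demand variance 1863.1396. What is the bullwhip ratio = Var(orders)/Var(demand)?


BW = 3225.5240 / 1863.1396 = 1.7312

1.7312


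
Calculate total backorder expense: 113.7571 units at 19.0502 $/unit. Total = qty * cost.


Total = 113.7571 * 19.0502 = 2167.0955

2167.0955 $


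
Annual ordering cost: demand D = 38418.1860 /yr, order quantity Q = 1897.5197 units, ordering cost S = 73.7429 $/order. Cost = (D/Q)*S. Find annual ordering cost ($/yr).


Number of orders = D/Q = 20.2465
Cost = 20.2465 * 73.7429 = 1493.0377

1493.0377 $/yr


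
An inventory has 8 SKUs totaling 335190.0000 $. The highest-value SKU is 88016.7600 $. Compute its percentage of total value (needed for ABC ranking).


Top item = 88016.7600
Total = 335190.0000
Percentage = 88016.7600 / 335190.0000 * 100 = 26.2588

26.2588%


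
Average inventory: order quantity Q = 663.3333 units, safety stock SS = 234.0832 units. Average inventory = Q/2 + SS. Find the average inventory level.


Q/2 = 331.6667
Avg = 331.6667 + 234.0832 = 565.7499

565.7499 units


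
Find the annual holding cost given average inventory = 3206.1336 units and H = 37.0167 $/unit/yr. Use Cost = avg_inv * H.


Cost = 3206.1336 * 37.0167 = 118680.4856

118680.4856 $/yr


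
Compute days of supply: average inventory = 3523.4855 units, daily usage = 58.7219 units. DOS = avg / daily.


DOS = 3523.4855 / 58.7219 = 60.0029

60.0029 days


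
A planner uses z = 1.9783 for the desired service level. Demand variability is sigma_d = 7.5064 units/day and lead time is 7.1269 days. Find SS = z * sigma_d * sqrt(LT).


sqrt(LT) = sqrt(7.1269) = 2.6696
SS = 1.9783 * 7.5064 * 2.6696 = 39.6437

39.6437 units


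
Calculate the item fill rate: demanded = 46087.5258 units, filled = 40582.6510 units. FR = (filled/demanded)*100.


FR = 40582.6510 / 46087.5258 * 100 = 88.0556

88.0556%


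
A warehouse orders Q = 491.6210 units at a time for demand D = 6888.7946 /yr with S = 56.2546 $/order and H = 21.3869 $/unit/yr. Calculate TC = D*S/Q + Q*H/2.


Ordering cost = D*S/Q = 788.2625
Holding cost = Q*H/2 = 5257.1246
TC = 788.2625 + 5257.1246 = 6045.3871

6045.3871 $/yr


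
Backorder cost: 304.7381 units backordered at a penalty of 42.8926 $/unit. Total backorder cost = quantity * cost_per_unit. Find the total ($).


Total = 304.7381 * 42.8926 = 13071.0094

13071.0094 $


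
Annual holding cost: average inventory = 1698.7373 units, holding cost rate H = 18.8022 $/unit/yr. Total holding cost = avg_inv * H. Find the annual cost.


Cost = 1698.7373 * 18.8022 = 31939.9985

31939.9985 $/yr


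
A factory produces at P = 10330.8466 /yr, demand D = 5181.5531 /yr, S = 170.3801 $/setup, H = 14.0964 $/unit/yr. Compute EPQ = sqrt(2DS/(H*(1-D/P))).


1 - D/P = 1 - 0.5016 = 0.4984
H*(1-D/P) = 7.0262
2DS = 1765667.0707
EPQ = sqrt(251297.9057) = 501.2962

501.2962 units


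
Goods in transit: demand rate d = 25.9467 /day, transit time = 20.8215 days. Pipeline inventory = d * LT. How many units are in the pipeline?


Pipeline = 25.9467 * 20.8215 = 540.2492

540.2492 units


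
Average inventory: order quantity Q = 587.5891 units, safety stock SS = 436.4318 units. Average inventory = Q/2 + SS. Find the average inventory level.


Q/2 = 293.7946
Avg = 293.7946 + 436.4318 = 730.2264

730.2264 units


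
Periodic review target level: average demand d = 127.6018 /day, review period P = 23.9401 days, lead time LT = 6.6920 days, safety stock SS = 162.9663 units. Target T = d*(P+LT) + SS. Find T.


P + LT = 30.6321
d*(P+LT) = 127.6018 * 30.6321 = 3908.7111
T = 3908.7111 + 162.9663 = 4071.6774

4071.6774 units


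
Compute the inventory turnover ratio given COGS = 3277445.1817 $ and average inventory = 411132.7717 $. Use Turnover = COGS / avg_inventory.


Turnover = 3277445.1817 / 411132.7717 = 7.9717

7.9717


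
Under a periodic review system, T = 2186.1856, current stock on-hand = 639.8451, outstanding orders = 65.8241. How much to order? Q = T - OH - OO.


Inventory position = OH + OO = 639.8451 + 65.8241 = 705.6692
Q = 2186.1856 - 705.6692 = 1480.5164

1480.5164 units


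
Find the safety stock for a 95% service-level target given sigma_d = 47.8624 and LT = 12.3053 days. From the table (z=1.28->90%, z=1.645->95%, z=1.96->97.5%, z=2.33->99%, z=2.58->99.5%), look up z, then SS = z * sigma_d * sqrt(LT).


From the table, SL = 95% corresponds to z = 1.645
sqrt(LT) = sqrt(12.3053) = 3.5079
SS = 1.645 * 47.8624 * 3.5079 = 276.1891

276.1891 units


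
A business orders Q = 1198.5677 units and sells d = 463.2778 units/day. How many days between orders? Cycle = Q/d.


Cycle = 1198.5677 / 463.2778 = 2.5871

2.5871 days


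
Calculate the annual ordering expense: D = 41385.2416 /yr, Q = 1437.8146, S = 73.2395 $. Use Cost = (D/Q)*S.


Number of orders = D/Q = 28.7834
Cost = 28.7834 * 73.2395 = 2108.0843

2108.0843 $/yr


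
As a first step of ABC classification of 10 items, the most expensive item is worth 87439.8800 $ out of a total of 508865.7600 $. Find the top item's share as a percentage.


Top item = 87439.8800
Total = 508865.7600
Percentage = 87439.8800 / 508865.7600 * 100 = 17.1833

17.1833%


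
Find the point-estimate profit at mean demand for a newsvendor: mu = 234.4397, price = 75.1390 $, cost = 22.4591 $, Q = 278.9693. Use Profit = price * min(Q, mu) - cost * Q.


Sales at mu = min(278.9693, 234.4397) = 234.4397
Revenue = 75.1390 * 234.4397 = 17615.5646
Total cost = 22.4591 * 278.9693 = 6265.3994
Profit = 17615.5646 - 6265.3994 = 11350.1652

11350.1652 $
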